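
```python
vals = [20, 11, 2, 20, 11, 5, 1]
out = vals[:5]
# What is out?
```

vals has length 7. The slice vals[:5] selects indices [0, 1, 2, 3, 4] (0->20, 1->11, 2->2, 3->20, 4->11), giving [20, 11, 2, 20, 11].

[20, 11, 2, 20, 11]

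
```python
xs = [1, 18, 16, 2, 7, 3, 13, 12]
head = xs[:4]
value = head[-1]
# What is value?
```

xs has length 8. The slice xs[:4] selects indices [0, 1, 2, 3] (0->1, 1->18, 2->16, 3->2), giving [1, 18, 16, 2]. So head = [1, 18, 16, 2]. Then head[-1] = 2.

2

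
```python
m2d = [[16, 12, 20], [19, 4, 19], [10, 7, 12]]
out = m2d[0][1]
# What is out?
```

m2d[0] = [16, 12, 20]. Taking column 1 of that row yields 12.

12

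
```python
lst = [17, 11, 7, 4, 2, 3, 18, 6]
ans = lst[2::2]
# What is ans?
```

lst has length 8. The slice lst[2::2] selects indices [2, 4, 6] (2->7, 4->2, 6->18), giving [7, 2, 18].

[7, 2, 18]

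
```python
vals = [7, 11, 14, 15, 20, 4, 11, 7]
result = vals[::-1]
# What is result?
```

vals has length 8. The slice vals[::-1] selects indices [7, 6, 5, 4, 3, 2, 1, 0] (7->7, 6->11, 5->4, 4->20, 3->15, 2->14, 1->11, 0->7), giving [7, 11, 4, 20, 15, 14, 11, 7].

[7, 11, 4, 20, 15, 14, 11, 7]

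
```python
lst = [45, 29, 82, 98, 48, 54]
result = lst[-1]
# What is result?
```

lst has length 6. Negative index -1 maps to positive index 6 + (-1) = 5. lst[5] = 54.

54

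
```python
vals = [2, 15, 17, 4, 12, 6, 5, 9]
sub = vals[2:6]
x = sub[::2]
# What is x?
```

vals has length 8. The slice vals[2:6] selects indices [2, 3, 4, 5] (2->17, 3->4, 4->12, 5->6), giving [17, 4, 12, 6]. So sub = [17, 4, 12, 6]. sub has length 4. The slice sub[::2] selects indices [0, 2] (0->17, 2->12), giving [17, 12].

[17, 12]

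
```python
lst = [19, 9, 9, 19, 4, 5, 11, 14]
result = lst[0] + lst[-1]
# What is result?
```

lst has length 8. lst[0] = 19.
lst has length 8. Negative index -1 maps to positive index 8 + (-1) = 7. lst[7] = 14.
Sum: 19 + 14 = 33.

33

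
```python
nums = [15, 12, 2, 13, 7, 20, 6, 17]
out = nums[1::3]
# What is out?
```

nums has length 8. The slice nums[1::3] selects indices [1, 4, 7] (1->12, 4->7, 7->17), giving [12, 7, 17].

[12, 7, 17]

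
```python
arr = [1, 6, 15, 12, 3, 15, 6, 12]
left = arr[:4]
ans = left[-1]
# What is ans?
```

arr has length 8. The slice arr[:4] selects indices [0, 1, 2, 3] (0->1, 1->6, 2->15, 3->12), giving [1, 6, 15, 12]. So left = [1, 6, 15, 12]. Then left[-1] = 12.

12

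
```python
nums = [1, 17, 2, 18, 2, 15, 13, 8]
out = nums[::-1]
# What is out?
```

nums has length 8. The slice nums[::-1] selects indices [7, 6, 5, 4, 3, 2, 1, 0] (7->8, 6->13, 5->15, 4->2, 3->18, 2->2, 1->17, 0->1), giving [8, 13, 15, 2, 18, 2, 17, 1].

[8, 13, 15, 2, 18, 2, 17, 1]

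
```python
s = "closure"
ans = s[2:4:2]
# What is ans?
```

s has length 7. The slice s[2:4:2] selects indices [2] (2->'o'), giving 'o'.

'o'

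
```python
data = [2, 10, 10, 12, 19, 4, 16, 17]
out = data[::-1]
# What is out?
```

data has length 8. The slice data[::-1] selects indices [7, 6, 5, 4, 3, 2, 1, 0] (7->17, 6->16, 5->4, 4->19, 3->12, 2->10, 1->10, 0->2), giving [17, 16, 4, 19, 12, 10, 10, 2].

[17, 16, 4, 19, 12, 10, 10, 2]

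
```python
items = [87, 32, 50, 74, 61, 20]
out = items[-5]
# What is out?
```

items has length 6. Negative index -5 maps to positive index 6 + (-5) = 1. items[1] = 32.

32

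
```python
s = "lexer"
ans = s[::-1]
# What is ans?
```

s has length 5. The slice s[::-1] selects indices [4, 3, 2, 1, 0] (4->'r', 3->'e', 2->'x', 1->'e', 0->'l'), giving 'rexel'.

'rexel'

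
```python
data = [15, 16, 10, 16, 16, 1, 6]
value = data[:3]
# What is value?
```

data has length 7. The slice data[:3] selects indices [0, 1, 2] (0->15, 1->16, 2->10), giving [15, 16, 10].

[15, 16, 10]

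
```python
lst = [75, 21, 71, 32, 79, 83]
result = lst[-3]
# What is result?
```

lst has length 6. Negative index -3 maps to positive index 6 + (-3) = 3. lst[3] = 32.

32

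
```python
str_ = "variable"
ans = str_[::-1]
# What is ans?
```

str_ has length 8. The slice str_[::-1] selects indices [7, 6, 5, 4, 3, 2, 1, 0] (7->'e', 6->'l', 5->'b', 4->'a', 3->'i', 2->'r', 1->'a', 0->'v'), giving 'elbairav'.

'elbairav'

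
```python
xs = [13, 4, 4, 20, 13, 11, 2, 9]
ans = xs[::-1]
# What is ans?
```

xs has length 8. The slice xs[::-1] selects indices [7, 6, 5, 4, 3, 2, 1, 0] (7->9, 6->2, 5->11, 4->13, 3->20, 2->4, 1->4, 0->13), giving [9, 2, 11, 13, 20, 4, 4, 13].

[9, 2, 11, 13, 20, 4, 4, 13]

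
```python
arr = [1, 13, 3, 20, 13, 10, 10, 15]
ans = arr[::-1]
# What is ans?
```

arr has length 8. The slice arr[::-1] selects indices [7, 6, 5, 4, 3, 2, 1, 0] (7->15, 6->10, 5->10, 4->13, 3->20, 2->3, 1->13, 0->1), giving [15, 10, 10, 13, 20, 3, 13, 1].

[15, 10, 10, 13, 20, 3, 13, 1]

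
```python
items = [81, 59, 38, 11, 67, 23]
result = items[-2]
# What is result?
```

items has length 6. Negative index -2 maps to positive index 6 + (-2) = 4. items[4] = 67.

67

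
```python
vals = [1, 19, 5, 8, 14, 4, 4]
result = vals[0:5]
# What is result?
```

vals has length 7. The slice vals[0:5] selects indices [0, 1, 2, 3, 4] (0->1, 1->19, 2->5, 3->8, 4->14), giving [1, 19, 5, 8, 14].

[1, 19, 5, 8, 14]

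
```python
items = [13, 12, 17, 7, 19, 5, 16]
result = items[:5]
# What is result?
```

items has length 7. The slice items[:5] selects indices [0, 1, 2, 3, 4] (0->13, 1->12, 2->17, 3->7, 4->19), giving [13, 12, 17, 7, 19].

[13, 12, 17, 7, 19]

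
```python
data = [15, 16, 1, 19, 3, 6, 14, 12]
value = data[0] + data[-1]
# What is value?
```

data has length 8. data[0] = 15.
data has length 8. Negative index -1 maps to positive index 8 + (-1) = 7. data[7] = 12.
Sum: 15 + 12 = 27.

27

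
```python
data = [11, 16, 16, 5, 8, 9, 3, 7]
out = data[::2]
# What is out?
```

data has length 8. The slice data[::2] selects indices [0, 2, 4, 6] (0->11, 2->16, 4->8, 6->3), giving [11, 16, 8, 3].

[11, 16, 8, 3]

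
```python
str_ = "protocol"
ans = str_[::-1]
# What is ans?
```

str_ has length 8. The slice str_[::-1] selects indices [7, 6, 5, 4, 3, 2, 1, 0] (7->'l', 6->'o', 5->'c', 4->'o', 3->'t', 2->'o', 1->'r', 0->'p'), giving 'locotorp'.

'locotorp'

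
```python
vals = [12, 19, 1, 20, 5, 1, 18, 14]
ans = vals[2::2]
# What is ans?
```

vals has length 8. The slice vals[2::2] selects indices [2, 4, 6] (2->1, 4->5, 6->18), giving [1, 5, 18].

[1, 5, 18]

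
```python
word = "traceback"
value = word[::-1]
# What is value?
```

word has length 9. The slice word[::-1] selects indices [8, 7, 6, 5, 4, 3, 2, 1, 0] (8->'k', 7->'c', 6->'a', 5->'b', 4->'e', 3->'c', 2->'a', 1->'r', 0->'t'), giving 'kcabecart'.

'kcabecart'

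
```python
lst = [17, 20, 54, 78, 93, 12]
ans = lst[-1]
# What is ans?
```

lst has length 6. Negative index -1 maps to positive index 6 + (-1) = 5. lst[5] = 12.

12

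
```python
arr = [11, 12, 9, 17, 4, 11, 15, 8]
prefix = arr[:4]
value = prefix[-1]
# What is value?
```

arr has length 8. The slice arr[:4] selects indices [0, 1, 2, 3] (0->11, 1->12, 2->9, 3->17), giving [11, 12, 9, 17]. So prefix = [11, 12, 9, 17]. Then prefix[-1] = 17.

17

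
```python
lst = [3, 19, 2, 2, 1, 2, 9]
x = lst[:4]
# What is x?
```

lst has length 7. The slice lst[:4] selects indices [0, 1, 2, 3] (0->3, 1->19, 2->2, 3->2), giving [3, 19, 2, 2].

[3, 19, 2, 2]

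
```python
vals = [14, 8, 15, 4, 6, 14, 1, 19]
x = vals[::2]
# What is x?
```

vals has length 8. The slice vals[::2] selects indices [0, 2, 4, 6] (0->14, 2->15, 4->6, 6->1), giving [14, 15, 6, 1].

[14, 15, 6, 1]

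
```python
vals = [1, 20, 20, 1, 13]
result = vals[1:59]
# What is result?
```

vals has length 5. The slice vals[1:59] selects indices [1, 2, 3, 4] (1->20, 2->20, 3->1, 4->13), giving [20, 20, 1, 13].

[20, 20, 1, 13]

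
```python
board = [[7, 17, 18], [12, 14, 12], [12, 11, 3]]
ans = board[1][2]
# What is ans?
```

board[1] = [12, 14, 12]. Taking column 2 of that row yields 12.

12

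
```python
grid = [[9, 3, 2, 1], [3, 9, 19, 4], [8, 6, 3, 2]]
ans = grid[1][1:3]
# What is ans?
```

grid[1] = [3, 9, 19, 4]. grid[1] has length 4. The slice grid[1][1:3] selects indices [1, 2] (1->9, 2->19), giving [9, 19].

[9, 19]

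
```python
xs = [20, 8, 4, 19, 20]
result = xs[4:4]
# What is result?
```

xs has length 5. The slice xs[4:4] resolves to an empty index range, so the result is [].

[]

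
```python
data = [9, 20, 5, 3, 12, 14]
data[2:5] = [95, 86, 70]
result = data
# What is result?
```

data starts as [9, 20, 5, 3, 12, 14] (length 6). The slice data[2:5] covers indices [2, 3, 4] with values [5, 3, 12]. Replacing that slice with [95, 86, 70] (same length) produces [9, 20, 95, 86, 70, 14].

[9, 20, 95, 86, 70, 14]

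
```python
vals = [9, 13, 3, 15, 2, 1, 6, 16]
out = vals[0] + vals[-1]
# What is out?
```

vals has length 8. vals[0] = 9.
vals has length 8. Negative index -1 maps to positive index 8 + (-1) = 7. vals[7] = 16.
Sum: 9 + 16 = 25.

25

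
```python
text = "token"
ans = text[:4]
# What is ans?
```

text has length 5. The slice text[:4] selects indices [0, 1, 2, 3] (0->'t', 1->'o', 2->'k', 3->'e'), giving 'toke'.

'toke'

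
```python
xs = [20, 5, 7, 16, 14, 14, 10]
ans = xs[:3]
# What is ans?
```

xs has length 7. The slice xs[:3] selects indices [0, 1, 2] (0->20, 1->5, 2->7), giving [20, 5, 7].

[20, 5, 7]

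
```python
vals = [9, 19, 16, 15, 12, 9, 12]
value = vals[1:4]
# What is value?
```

vals has length 7. The slice vals[1:4] selects indices [1, 2, 3] (1->19, 2->16, 3->15), giving [19, 16, 15].

[19, 16, 15]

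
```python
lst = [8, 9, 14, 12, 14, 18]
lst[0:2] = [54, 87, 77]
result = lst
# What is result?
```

lst starts as [8, 9, 14, 12, 14, 18] (length 6). The slice lst[0:2] covers indices [0, 1] with values [8, 9]. Replacing that slice with [54, 87, 77] (different length) produces [54, 87, 77, 14, 12, 14, 18].

[54, 87, 77, 14, 12, 14, 18]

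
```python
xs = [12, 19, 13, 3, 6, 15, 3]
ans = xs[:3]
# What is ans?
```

xs has length 7. The slice xs[:3] selects indices [0, 1, 2] (0->12, 1->19, 2->13), giving [12, 19, 13].

[12, 19, 13]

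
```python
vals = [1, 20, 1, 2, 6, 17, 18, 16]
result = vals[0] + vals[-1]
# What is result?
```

vals has length 8. vals[0] = 1.
vals has length 8. Negative index -1 maps to positive index 8 + (-1) = 7. vals[7] = 16.
Sum: 1 + 16 = 17.

17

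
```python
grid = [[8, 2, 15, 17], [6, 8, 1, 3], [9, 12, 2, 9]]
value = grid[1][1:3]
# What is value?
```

grid[1] = [6, 8, 1, 3]. grid[1] has length 4. The slice grid[1][1:3] selects indices [1, 2] (1->8, 2->1), giving [8, 1].

[8, 1]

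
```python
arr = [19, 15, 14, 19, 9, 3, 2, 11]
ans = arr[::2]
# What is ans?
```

arr has length 8. The slice arr[::2] selects indices [0, 2, 4, 6] (0->19, 2->14, 4->9, 6->2), giving [19, 14, 9, 2].

[19, 14, 9, 2]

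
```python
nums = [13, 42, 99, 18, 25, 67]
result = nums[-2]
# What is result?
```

nums has length 6. Negative index -2 maps to positive index 6 + (-2) = 4. nums[4] = 25.

25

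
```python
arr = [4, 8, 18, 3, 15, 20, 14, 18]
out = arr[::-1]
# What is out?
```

arr has length 8. The slice arr[::-1] selects indices [7, 6, 5, 4, 3, 2, 1, 0] (7->18, 6->14, 5->20, 4->15, 3->3, 2->18, 1->8, 0->4), giving [18, 14, 20, 15, 3, 18, 8, 4].

[18, 14, 20, 15, 3, 18, 8, 4]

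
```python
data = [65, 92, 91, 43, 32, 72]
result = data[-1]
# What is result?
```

data has length 6. Negative index -1 maps to positive index 6 + (-1) = 5. data[5] = 72.

72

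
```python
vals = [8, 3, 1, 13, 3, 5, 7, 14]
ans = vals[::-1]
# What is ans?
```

vals has length 8. The slice vals[::-1] selects indices [7, 6, 5, 4, 3, 2, 1, 0] (7->14, 6->7, 5->5, 4->3, 3->13, 2->1, 1->3, 0->8), giving [14, 7, 5, 3, 13, 1, 3, 8].

[14, 7, 5, 3, 13, 1, 3, 8]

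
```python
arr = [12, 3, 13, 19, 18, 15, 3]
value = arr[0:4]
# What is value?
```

arr has length 7. The slice arr[0:4] selects indices [0, 1, 2, 3] (0->12, 1->3, 2->13, 3->19), giving [12, 3, 13, 19].

[12, 3, 13, 19]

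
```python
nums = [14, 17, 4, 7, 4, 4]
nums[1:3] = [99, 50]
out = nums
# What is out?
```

nums starts as [14, 17, 4, 7, 4, 4] (length 6). The slice nums[1:3] covers indices [1, 2] with values [17, 4]. Replacing that slice with [99, 50] (same length) produces [14, 99, 50, 7, 4, 4].

[14, 99, 50, 7, 4, 4]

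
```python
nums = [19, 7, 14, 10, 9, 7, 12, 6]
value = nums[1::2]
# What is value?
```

nums has length 8. The slice nums[1::2] selects indices [1, 3, 5, 7] (1->7, 3->10, 5->7, 7->6), giving [7, 10, 7, 6].

[7, 10, 7, 6]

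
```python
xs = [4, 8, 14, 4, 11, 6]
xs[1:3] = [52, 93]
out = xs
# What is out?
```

xs starts as [4, 8, 14, 4, 11, 6] (length 6). The slice xs[1:3] covers indices [1, 2] with values [8, 14]. Replacing that slice with [52, 93] (same length) produces [4, 52, 93, 4, 11, 6].

[4, 52, 93, 4, 11, 6]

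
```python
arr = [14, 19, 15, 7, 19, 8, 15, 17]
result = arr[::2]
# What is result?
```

arr has length 8. The slice arr[::2] selects indices [0, 2, 4, 6] (0->14, 2->15, 4->19, 6->15), giving [14, 15, 19, 15].

[14, 15, 19, 15]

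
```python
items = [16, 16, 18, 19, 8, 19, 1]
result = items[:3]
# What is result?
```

items has length 7. The slice items[:3] selects indices [0, 1, 2] (0->16, 1->16, 2->18), giving [16, 16, 18].

[16, 16, 18]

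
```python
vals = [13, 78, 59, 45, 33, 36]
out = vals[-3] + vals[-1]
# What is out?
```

vals has length 6. Negative index -3 maps to positive index 6 + (-3) = 3. vals[3] = 45.
vals has length 6. Negative index -1 maps to positive index 6 + (-1) = 5. vals[5] = 36.
Sum: 45 + 36 = 81.

81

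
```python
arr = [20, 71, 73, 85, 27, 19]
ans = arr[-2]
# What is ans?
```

arr has length 6. Negative index -2 maps to positive index 6 + (-2) = 4. arr[4] = 27.

27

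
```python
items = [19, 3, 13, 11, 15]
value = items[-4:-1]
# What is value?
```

items has length 5. The slice items[-4:-1] selects indices [1, 2, 3] (1->3, 2->13, 3->11), giving [3, 13, 11].

[3, 13, 11]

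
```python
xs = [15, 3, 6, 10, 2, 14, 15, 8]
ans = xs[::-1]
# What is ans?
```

xs has length 8. The slice xs[::-1] selects indices [7, 6, 5, 4, 3, 2, 1, 0] (7->8, 6->15, 5->14, 4->2, 3->10, 2->6, 1->3, 0->15), giving [8, 15, 14, 2, 10, 6, 3, 15].

[8, 15, 14, 2, 10, 6, 3, 15]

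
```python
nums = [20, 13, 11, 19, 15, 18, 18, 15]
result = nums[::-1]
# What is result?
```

nums has length 8. The slice nums[::-1] selects indices [7, 6, 5, 4, 3, 2, 1, 0] (7->15, 6->18, 5->18, 4->15, 3->19, 2->11, 1->13, 0->20), giving [15, 18, 18, 15, 19, 11, 13, 20].

[15, 18, 18, 15, 19, 11, 13, 20]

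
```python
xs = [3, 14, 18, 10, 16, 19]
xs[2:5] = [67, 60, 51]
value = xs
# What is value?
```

xs starts as [3, 14, 18, 10, 16, 19] (length 6). The slice xs[2:5] covers indices [2, 3, 4] with values [18, 10, 16]. Replacing that slice with [67, 60, 51] (same length) produces [3, 14, 67, 60, 51, 19].

[3, 14, 67, 60, 51, 19]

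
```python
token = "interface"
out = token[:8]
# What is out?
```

token has length 9. The slice token[:8] selects indices [0, 1, 2, 3, 4, 5, 6, 7] (0->'i', 1->'n', 2->'t', 3->'e', 4->'r', 5->'f', 6->'a', 7->'c'), giving 'interfac'.

'interfac'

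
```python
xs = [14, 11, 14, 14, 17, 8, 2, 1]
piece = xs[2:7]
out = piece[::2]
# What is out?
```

xs has length 8. The slice xs[2:7] selects indices [2, 3, 4, 5, 6] (2->14, 3->14, 4->17, 5->8, 6->2), giving [14, 14, 17, 8, 2]. So piece = [14, 14, 17, 8, 2]. piece has length 5. The slice piece[::2] selects indices [0, 2, 4] (0->14, 2->17, 4->2), giving [14, 17, 2].

[14, 17, 2]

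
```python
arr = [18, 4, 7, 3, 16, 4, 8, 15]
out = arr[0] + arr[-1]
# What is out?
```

arr has length 8. arr[0] = 18.
arr has length 8. Negative index -1 maps to positive index 8 + (-1) = 7. arr[7] = 15.
Sum: 18 + 15 = 33.

33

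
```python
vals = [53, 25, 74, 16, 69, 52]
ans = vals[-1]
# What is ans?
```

vals has length 6. Negative index -1 maps to positive index 6 + (-1) = 5. vals[5] = 52.

52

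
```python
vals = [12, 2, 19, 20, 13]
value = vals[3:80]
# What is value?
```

vals has length 5. The slice vals[3:80] selects indices [3, 4] (3->20, 4->13), giving [20, 13].

[20, 13]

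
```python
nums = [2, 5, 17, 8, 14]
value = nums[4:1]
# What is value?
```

nums has length 5. The slice nums[4:1] resolves to an empty index range, so the result is [].

[]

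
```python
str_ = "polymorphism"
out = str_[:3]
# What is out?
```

str_ has length 12. The slice str_[:3] selects indices [0, 1, 2] (0->'p', 1->'o', 2->'l'), giving 'pol'.

'pol'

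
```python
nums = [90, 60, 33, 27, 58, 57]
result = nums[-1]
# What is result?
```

nums has length 6. Negative index -1 maps to positive index 6 + (-1) = 5. nums[5] = 57.

57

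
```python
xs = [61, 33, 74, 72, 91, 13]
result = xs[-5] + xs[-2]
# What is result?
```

xs has length 6. Negative index -5 maps to positive index 6 + (-5) = 1. xs[1] = 33.
xs has length 6. Negative index -2 maps to positive index 6 + (-2) = 4. xs[4] = 91.
Sum: 33 + 91 = 124.

124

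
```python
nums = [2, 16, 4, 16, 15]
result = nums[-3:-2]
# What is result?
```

nums has length 5. The slice nums[-3:-2] selects indices [2] (2->4), giving [4].

[4]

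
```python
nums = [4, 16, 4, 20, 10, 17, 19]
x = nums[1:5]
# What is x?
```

nums has length 7. The slice nums[1:5] selects indices [1, 2, 3, 4] (1->16, 2->4, 3->20, 4->10), giving [16, 4, 20, 10].

[16, 4, 20, 10]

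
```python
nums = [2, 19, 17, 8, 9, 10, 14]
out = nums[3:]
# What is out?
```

nums has length 7. The slice nums[3:] selects indices [3, 4, 5, 6] (3->8, 4->9, 5->10, 6->14), giving [8, 9, 10, 14].

[8, 9, 10, 14]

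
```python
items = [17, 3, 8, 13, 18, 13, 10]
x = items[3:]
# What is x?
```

items has length 7. The slice items[3:] selects indices [3, 4, 5, 6] (3->13, 4->18, 5->13, 6->10), giving [13, 18, 13, 10].

[13, 18, 13, 10]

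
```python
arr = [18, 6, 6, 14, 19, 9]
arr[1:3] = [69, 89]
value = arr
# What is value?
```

arr starts as [18, 6, 6, 14, 19, 9] (length 6). The slice arr[1:3] covers indices [1, 2] with values [6, 6]. Replacing that slice with [69, 89] (same length) produces [18, 69, 89, 14, 19, 9].

[18, 69, 89, 14, 19, 9]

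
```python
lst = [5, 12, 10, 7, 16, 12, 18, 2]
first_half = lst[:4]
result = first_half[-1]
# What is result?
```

lst has length 8. The slice lst[:4] selects indices [0, 1, 2, 3] (0->5, 1->12, 2->10, 3->7), giving [5, 12, 10, 7]. So first_half = [5, 12, 10, 7]. Then first_half[-1] = 7.

7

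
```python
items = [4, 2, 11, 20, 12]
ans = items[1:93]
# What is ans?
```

items has length 5. The slice items[1:93] selects indices [1, 2, 3, 4] (1->2, 2->11, 3->20, 4->12), giving [2, 11, 20, 12].

[2, 11, 20, 12]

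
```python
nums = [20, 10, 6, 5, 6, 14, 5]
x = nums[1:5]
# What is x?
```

nums has length 7. The slice nums[1:5] selects indices [1, 2, 3, 4] (1->10, 2->6, 3->5, 4->6), giving [10, 6, 5, 6].

[10, 6, 5, 6]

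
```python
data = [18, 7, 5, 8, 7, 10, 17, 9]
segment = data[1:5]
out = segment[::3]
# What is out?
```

data has length 8. The slice data[1:5] selects indices [1, 2, 3, 4] (1->7, 2->5, 3->8, 4->7), giving [7, 5, 8, 7]. So segment = [7, 5, 8, 7]. segment has length 4. The slice segment[::3] selects indices [0, 3] (0->7, 3->7), giving [7, 7].

[7, 7]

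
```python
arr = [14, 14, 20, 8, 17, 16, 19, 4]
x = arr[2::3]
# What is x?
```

arr has length 8. The slice arr[2::3] selects indices [2, 5] (2->20, 5->16), giving [20, 16].

[20, 16]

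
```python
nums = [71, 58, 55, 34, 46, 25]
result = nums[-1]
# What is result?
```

nums has length 6. Negative index -1 maps to positive index 6 + (-1) = 5. nums[5] = 25.

25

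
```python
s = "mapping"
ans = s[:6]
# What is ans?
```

s has length 7. The slice s[:6] selects indices [0, 1, 2, 3, 4, 5] (0->'m', 1->'a', 2->'p', 3->'p', 4->'i', 5->'n'), giving 'mappin'.

'mappin'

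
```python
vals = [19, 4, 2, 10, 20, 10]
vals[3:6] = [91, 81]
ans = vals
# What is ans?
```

vals starts as [19, 4, 2, 10, 20, 10] (length 6). The slice vals[3:6] covers indices [3, 4, 5] with values [10, 20, 10]. Replacing that slice with [91, 81] (different length) produces [19, 4, 2, 91, 81].

[19, 4, 2, 91, 81]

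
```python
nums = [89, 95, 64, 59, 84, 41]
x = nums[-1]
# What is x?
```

nums has length 6. Negative index -1 maps to positive index 6 + (-1) = 5. nums[5] = 41.

41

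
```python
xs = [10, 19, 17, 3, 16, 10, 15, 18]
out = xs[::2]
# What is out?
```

xs has length 8. The slice xs[::2] selects indices [0, 2, 4, 6] (0->10, 2->17, 4->16, 6->15), giving [10, 17, 16, 15].

[10, 17, 16, 15]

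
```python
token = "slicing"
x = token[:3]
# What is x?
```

token has length 7. The slice token[:3] selects indices [0, 1, 2] (0->'s', 1->'l', 2->'i'), giving 'sli'.

'sli'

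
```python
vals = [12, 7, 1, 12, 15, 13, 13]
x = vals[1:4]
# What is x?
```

vals has length 7. The slice vals[1:4] selects indices [1, 2, 3] (1->7, 2->1, 3->12), giving [7, 1, 12].

[7, 1, 12]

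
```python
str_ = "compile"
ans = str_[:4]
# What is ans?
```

str_ has length 7. The slice str_[:4] selects indices [0, 1, 2, 3] (0->'c', 1->'o', 2->'m', 3->'p'), giving 'comp'.

'comp'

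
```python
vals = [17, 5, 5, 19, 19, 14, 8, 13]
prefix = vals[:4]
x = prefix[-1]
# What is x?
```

vals has length 8. The slice vals[:4] selects indices [0, 1, 2, 3] (0->17, 1->5, 2->5, 3->19), giving [17, 5, 5, 19]. So prefix = [17, 5, 5, 19]. Then prefix[-1] = 19.

19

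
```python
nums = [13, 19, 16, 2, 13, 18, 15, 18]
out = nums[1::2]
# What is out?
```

nums has length 8. The slice nums[1::2] selects indices [1, 3, 5, 7] (1->19, 3->2, 5->18, 7->18), giving [19, 2, 18, 18].

[19, 2, 18, 18]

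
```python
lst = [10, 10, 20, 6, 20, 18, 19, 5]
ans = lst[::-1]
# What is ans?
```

lst has length 8. The slice lst[::-1] selects indices [7, 6, 5, 4, 3, 2, 1, 0] (7->5, 6->19, 5->18, 4->20, 3->6, 2->20, 1->10, 0->10), giving [5, 19, 18, 20, 6, 20, 10, 10].

[5, 19, 18, 20, 6, 20, 10, 10]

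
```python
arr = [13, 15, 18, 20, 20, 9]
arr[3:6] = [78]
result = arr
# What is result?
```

arr starts as [13, 15, 18, 20, 20, 9] (length 6). The slice arr[3:6] covers indices [3, 4, 5] with values [20, 20, 9]. Replacing that slice with [78] (different length) produces [13, 15, 18, 78].

[13, 15, 18, 78]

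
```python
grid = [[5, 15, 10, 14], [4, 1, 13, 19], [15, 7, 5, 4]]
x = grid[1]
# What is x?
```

grid has 3 rows. Row 1 is [4, 1, 13, 19].

[4, 1, 13, 19]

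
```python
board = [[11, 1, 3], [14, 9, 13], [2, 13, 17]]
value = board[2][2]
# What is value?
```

board[2] = [2, 13, 17]. Taking column 2 of that row yields 17.

17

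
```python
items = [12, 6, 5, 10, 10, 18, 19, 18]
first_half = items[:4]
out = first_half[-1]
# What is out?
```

items has length 8. The slice items[:4] selects indices [0, 1, 2, 3] (0->12, 1->6, 2->5, 3->10), giving [12, 6, 5, 10]. So first_half = [12, 6, 5, 10]. Then first_half[-1] = 10.

10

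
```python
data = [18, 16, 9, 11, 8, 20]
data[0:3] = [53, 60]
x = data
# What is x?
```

data starts as [18, 16, 9, 11, 8, 20] (length 6). The slice data[0:3] covers indices [0, 1, 2] with values [18, 16, 9]. Replacing that slice with [53, 60] (different length) produces [53, 60, 11, 8, 20].

[53, 60, 11, 8, 20]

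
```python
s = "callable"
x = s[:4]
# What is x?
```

s has length 8. The slice s[:4] selects indices [0, 1, 2, 3] (0->'c', 1->'a', 2->'l', 3->'l'), giving 'call'.

'call'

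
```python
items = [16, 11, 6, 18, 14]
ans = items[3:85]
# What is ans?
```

items has length 5. The slice items[3:85] selects indices [3, 4] (3->18, 4->14), giving [18, 14].

[18, 14]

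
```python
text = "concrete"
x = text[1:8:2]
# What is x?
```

text has length 8. The slice text[1:8:2] selects indices [1, 3, 5, 7] (1->'o', 3->'c', 5->'e', 7->'e'), giving 'ocee'.

'ocee'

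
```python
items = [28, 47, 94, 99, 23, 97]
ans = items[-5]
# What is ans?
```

items has length 6. Negative index -5 maps to positive index 6 + (-5) = 1. items[1] = 47.

47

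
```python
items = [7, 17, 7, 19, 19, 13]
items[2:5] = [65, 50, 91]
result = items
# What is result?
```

items starts as [7, 17, 7, 19, 19, 13] (length 6). The slice items[2:5] covers indices [2, 3, 4] with values [7, 19, 19]. Replacing that slice with [65, 50, 91] (same length) produces [7, 17, 65, 50, 91, 13].

[7, 17, 65, 50, 91, 13]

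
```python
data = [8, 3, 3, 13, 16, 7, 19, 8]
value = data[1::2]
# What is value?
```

data has length 8. The slice data[1::2] selects indices [1, 3, 5, 7] (1->3, 3->13, 5->7, 7->8), giving [3, 13, 7, 8].

[3, 13, 7, 8]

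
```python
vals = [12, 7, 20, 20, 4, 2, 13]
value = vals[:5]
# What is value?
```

vals has length 7. The slice vals[:5] selects indices [0, 1, 2, 3, 4] (0->12, 1->7, 2->20, 3->20, 4->4), giving [12, 7, 20, 20, 4].

[12, 7, 20, 20, 4]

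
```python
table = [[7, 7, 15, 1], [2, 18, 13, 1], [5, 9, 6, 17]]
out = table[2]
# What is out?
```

table has 3 rows. Row 2 is [5, 9, 6, 17].

[5, 9, 6, 17]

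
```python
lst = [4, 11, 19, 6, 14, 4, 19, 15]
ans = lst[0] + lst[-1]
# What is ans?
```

lst has length 8. lst[0] = 4.
lst has length 8. Negative index -1 maps to positive index 8 + (-1) = 7. lst[7] = 15.
Sum: 4 + 15 = 19.

19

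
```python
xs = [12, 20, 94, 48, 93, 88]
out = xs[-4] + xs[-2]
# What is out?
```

xs has length 6. Negative index -4 maps to positive index 6 + (-4) = 2. xs[2] = 94.
xs has length 6. Negative index -2 maps to positive index 6 + (-2) = 4. xs[4] = 93.
Sum: 94 + 93 = 187.

187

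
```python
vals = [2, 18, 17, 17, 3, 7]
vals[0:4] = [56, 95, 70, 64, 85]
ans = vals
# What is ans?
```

vals starts as [2, 18, 17, 17, 3, 7] (length 6). The slice vals[0:4] covers indices [0, 1, 2, 3] with values [2, 18, 17, 17]. Replacing that slice with [56, 95, 70, 64, 85] (different length) produces [56, 95, 70, 64, 85, 3, 7].

[56, 95, 70, 64, 85, 3, 7]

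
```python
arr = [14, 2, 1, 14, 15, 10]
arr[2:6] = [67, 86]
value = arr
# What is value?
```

arr starts as [14, 2, 1, 14, 15, 10] (length 6). The slice arr[2:6] covers indices [2, 3, 4, 5] with values [1, 14, 15, 10]. Replacing that slice with [67, 86] (different length) produces [14, 2, 67, 86].

[14, 2, 67, 86]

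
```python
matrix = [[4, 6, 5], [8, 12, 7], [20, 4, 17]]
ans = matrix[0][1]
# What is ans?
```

matrix[0] = [4, 6, 5]. Taking column 1 of that row yields 6.

6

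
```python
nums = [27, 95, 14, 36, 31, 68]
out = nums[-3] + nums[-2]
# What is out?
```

nums has length 6. Negative index -3 maps to positive index 6 + (-3) = 3. nums[3] = 36.
nums has length 6. Negative index -2 maps to positive index 6 + (-2) = 4. nums[4] = 31.
Sum: 36 + 31 = 67.

67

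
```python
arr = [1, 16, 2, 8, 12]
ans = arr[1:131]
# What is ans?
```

arr has length 5. The slice arr[1:131] selects indices [1, 2, 3, 4] (1->16, 2->2, 3->8, 4->12), giving [16, 2, 8, 12].

[16, 2, 8, 12]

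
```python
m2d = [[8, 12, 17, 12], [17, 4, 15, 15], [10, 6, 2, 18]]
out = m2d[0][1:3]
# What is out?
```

m2d[0] = [8, 12, 17, 12]. m2d[0] has length 4. The slice m2d[0][1:3] selects indices [1, 2] (1->12, 2->17), giving [12, 17].

[12, 17]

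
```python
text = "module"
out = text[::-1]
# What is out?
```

text has length 6. The slice text[::-1] selects indices [5, 4, 3, 2, 1, 0] (5->'e', 4->'l', 3->'u', 2->'d', 1->'o', 0->'m'), giving 'eludom'.

'eludom'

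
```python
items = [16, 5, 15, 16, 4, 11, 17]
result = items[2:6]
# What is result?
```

items has length 7. The slice items[2:6] selects indices [2, 3, 4, 5] (2->15, 3->16, 4->4, 5->11), giving [15, 16, 4, 11].

[15, 16, 4, 11]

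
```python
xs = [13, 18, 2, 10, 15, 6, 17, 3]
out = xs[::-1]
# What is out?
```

xs has length 8. The slice xs[::-1] selects indices [7, 6, 5, 4, 3, 2, 1, 0] (7->3, 6->17, 5->6, 4->15, 3->10, 2->2, 1->18, 0->13), giving [3, 17, 6, 15, 10, 2, 18, 13].

[3, 17, 6, 15, 10, 2, 18, 13]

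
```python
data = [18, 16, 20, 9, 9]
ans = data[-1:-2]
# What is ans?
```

data has length 5. The slice data[-1:-2] resolves to an empty index range, so the result is [].

[]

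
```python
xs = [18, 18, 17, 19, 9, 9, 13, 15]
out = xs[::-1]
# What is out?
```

xs has length 8. The slice xs[::-1] selects indices [7, 6, 5, 4, 3, 2, 1, 0] (7->15, 6->13, 5->9, 4->9, 3->19, 2->17, 1->18, 0->18), giving [15, 13, 9, 9, 19, 17, 18, 18].

[15, 13, 9, 9, 19, 17, 18, 18]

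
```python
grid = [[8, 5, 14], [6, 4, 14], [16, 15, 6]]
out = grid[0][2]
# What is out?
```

grid[0] = [8, 5, 14]. Taking column 2 of that row yields 14.

14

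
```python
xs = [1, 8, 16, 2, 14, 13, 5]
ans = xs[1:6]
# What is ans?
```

xs has length 7. The slice xs[1:6] selects indices [1, 2, 3, 4, 5] (1->8, 2->16, 3->2, 4->14, 5->13), giving [8, 16, 2, 14, 13].

[8, 16, 2, 14, 13]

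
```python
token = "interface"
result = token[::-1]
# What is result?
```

token has length 9. The slice token[::-1] selects indices [8, 7, 6, 5, 4, 3, 2, 1, 0] (8->'e', 7->'c', 6->'a', 5->'f', 4->'r', 3->'e', 2->'t', 1->'n', 0->'i'), giving 'ecafretni'.

'ecafretni'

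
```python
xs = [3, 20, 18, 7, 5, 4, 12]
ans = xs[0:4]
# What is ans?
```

xs has length 7. The slice xs[0:4] selects indices [0, 1, 2, 3] (0->3, 1->20, 2->18, 3->7), giving [3, 20, 18, 7].

[3, 20, 18, 7]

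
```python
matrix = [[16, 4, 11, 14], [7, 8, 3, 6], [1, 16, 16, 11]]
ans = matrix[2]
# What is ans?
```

matrix has 3 rows. Row 2 is [1, 16, 16, 11].

[1, 16, 16, 11]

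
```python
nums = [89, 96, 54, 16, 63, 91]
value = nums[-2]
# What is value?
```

nums has length 6. Negative index -2 maps to positive index 6 + (-2) = 4. nums[4] = 63.

63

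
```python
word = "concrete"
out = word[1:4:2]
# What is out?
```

word has length 8. The slice word[1:4:2] selects indices [1, 3] (1->'o', 3->'c'), giving 'oc'.

'oc'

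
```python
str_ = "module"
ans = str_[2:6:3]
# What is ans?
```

str_ has length 6. The slice str_[2:6:3] selects indices [2, 5] (2->'d', 5->'e'), giving 'de'.

'de'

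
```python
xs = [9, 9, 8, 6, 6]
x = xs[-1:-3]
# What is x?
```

xs has length 5. The slice xs[-1:-3] resolves to an empty index range, so the result is [].

[]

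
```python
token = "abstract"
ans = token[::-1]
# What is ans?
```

token has length 8. The slice token[::-1] selects indices [7, 6, 5, 4, 3, 2, 1, 0] (7->'t', 6->'c', 5->'a', 4->'r', 3->'t', 2->'s', 1->'b', 0->'a'), giving 'tcartsba'.

'tcartsba'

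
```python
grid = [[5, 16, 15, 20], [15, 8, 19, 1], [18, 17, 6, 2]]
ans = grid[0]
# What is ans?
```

grid has 3 rows. Row 0 is [5, 16, 15, 20].

[5, 16, 15, 20]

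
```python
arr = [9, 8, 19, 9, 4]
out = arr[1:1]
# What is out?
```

arr has length 5. The slice arr[1:1] resolves to an empty index range, so the result is [].

[]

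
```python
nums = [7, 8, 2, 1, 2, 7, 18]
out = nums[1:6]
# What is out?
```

nums has length 7. The slice nums[1:6] selects indices [1, 2, 3, 4, 5] (1->8, 2->2, 3->1, 4->2, 5->7), giving [8, 2, 1, 2, 7].

[8, 2, 1, 2, 7]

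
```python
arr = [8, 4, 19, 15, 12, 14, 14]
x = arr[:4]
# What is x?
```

arr has length 7. The slice arr[:4] selects indices [0, 1, 2, 3] (0->8, 1->4, 2->19, 3->15), giving [8, 4, 19, 15].

[8, 4, 19, 15]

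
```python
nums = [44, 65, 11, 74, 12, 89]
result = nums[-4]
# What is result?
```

nums has length 6. Negative index -4 maps to positive index 6 + (-4) = 2. nums[2] = 11.

11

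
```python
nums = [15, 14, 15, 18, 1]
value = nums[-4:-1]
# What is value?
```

nums has length 5. The slice nums[-4:-1] selects indices [1, 2, 3] (1->14, 2->15, 3->18), giving [14, 15, 18].

[14, 15, 18]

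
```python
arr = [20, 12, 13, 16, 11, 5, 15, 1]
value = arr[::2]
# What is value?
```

arr has length 8. The slice arr[::2] selects indices [0, 2, 4, 6] (0->20, 2->13, 4->11, 6->15), giving [20, 13, 11, 15].

[20, 13, 11, 15]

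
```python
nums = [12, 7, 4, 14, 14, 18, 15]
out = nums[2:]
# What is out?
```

nums has length 7. The slice nums[2:] selects indices [2, 3, 4, 5, 6] (2->4, 3->14, 4->14, 5->18, 6->15), giving [4, 14, 14, 18, 15].

[4, 14, 14, 18, 15]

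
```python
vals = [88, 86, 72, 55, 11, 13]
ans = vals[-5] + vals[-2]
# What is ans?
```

vals has length 6. Negative index -5 maps to positive index 6 + (-5) = 1. vals[1] = 86.
vals has length 6. Negative index -2 maps to positive index 6 + (-2) = 4. vals[4] = 11.
Sum: 86 + 11 = 97.

97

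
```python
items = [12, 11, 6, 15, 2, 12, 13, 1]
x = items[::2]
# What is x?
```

items has length 8. The slice items[::2] selects indices [0, 2, 4, 6] (0->12, 2->6, 4->2, 6->13), giving [12, 6, 2, 13].

[12, 6, 2, 13]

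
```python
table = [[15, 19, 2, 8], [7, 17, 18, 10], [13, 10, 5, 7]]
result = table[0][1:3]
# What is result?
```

table[0] = [15, 19, 2, 8]. table[0] has length 4. The slice table[0][1:3] selects indices [1, 2] (1->19, 2->2), giving [19, 2].

[19, 2]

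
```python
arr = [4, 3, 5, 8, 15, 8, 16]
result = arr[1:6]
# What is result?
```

arr has length 7. The slice arr[1:6] selects indices [1, 2, 3, 4, 5] (1->3, 2->5, 3->8, 4->15, 5->8), giving [3, 5, 8, 15, 8].

[3, 5, 8, 15, 8]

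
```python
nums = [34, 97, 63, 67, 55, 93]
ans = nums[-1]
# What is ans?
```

nums has length 6. Negative index -1 maps to positive index 6 + (-1) = 5. nums[5] = 93.

93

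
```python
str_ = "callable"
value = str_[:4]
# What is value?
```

str_ has length 8. The slice str_[:4] selects indices [0, 1, 2, 3] (0->'c', 1->'a', 2->'l', 3->'l'), giving 'call'.

'call'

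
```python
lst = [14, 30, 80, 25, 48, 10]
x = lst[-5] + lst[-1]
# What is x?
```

lst has length 6. Negative index -5 maps to positive index 6 + (-5) = 1. lst[1] = 30.
lst has length 6. Negative index -1 maps to positive index 6 + (-1) = 5. lst[5] = 10.
Sum: 30 + 10 = 40.

40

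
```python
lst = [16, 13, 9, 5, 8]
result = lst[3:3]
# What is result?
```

lst has length 5. The slice lst[3:3] resolves to an empty index range, so the result is [].

[]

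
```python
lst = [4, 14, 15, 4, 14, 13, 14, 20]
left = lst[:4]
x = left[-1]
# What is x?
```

lst has length 8. The slice lst[:4] selects indices [0, 1, 2, 3] (0->4, 1->14, 2->15, 3->4), giving [4, 14, 15, 4]. So left = [4, 14, 15, 4]. Then left[-1] = 4.

4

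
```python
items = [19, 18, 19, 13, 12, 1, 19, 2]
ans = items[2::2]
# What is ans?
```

items has length 8. The slice items[2::2] selects indices [2, 4, 6] (2->19, 4->12, 6->19), giving [19, 12, 19].

[19, 12, 19]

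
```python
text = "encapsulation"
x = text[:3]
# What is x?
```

text has length 13. The slice text[:3] selects indices [0, 1, 2] (0->'e', 1->'n', 2->'c'), giving 'enc'.

'enc'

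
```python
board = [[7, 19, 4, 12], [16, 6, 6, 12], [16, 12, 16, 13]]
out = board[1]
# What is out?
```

board has 3 rows. Row 1 is [16, 6, 6, 12].

[16, 6, 6, 12]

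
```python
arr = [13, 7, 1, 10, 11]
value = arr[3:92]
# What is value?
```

arr has length 5. The slice arr[3:92] selects indices [3, 4] (3->10, 4->11), giving [10, 11].

[10, 11]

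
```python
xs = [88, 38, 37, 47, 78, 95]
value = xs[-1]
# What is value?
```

xs has length 6. Negative index -1 maps to positive index 6 + (-1) = 5. xs[5] = 95.

95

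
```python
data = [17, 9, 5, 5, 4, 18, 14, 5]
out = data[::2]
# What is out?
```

data has length 8. The slice data[::2] selects indices [0, 2, 4, 6] (0->17, 2->5, 4->4, 6->14), giving [17, 5, 4, 14].

[17, 5, 4, 14]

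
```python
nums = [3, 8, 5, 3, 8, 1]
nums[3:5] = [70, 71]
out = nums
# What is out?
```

nums starts as [3, 8, 5, 3, 8, 1] (length 6). The slice nums[3:5] covers indices [3, 4] with values [3, 8]. Replacing that slice with [70, 71] (same length) produces [3, 8, 5, 70, 71, 1].

[3, 8, 5, 70, 71, 1]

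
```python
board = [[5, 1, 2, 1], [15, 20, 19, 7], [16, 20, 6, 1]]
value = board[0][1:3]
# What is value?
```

board[0] = [5, 1, 2, 1]. board[0] has length 4. The slice board[0][1:3] selects indices [1, 2] (1->1, 2->2), giving [1, 2].

[1, 2]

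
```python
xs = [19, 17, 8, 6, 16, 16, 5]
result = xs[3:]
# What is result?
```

xs has length 7. The slice xs[3:] selects indices [3, 4, 5, 6] (3->6, 4->16, 5->16, 6->5), giving [6, 16, 16, 5].

[6, 16, 16, 5]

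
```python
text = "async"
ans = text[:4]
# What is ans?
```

text has length 5. The slice text[:4] selects indices [0, 1, 2, 3] (0->'a', 1->'s', 2->'y', 3->'n'), giving 'asyn'.

'asyn'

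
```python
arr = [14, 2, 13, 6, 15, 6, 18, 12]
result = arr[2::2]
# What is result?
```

arr has length 8. The slice arr[2::2] selects indices [2, 4, 6] (2->13, 4->15, 6->18), giving [13, 15, 18].

[13, 15, 18]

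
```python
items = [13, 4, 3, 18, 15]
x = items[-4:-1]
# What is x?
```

items has length 5. The slice items[-4:-1] selects indices [1, 2, 3] (1->4, 2->3, 3->18), giving [4, 3, 18].

[4, 3, 18]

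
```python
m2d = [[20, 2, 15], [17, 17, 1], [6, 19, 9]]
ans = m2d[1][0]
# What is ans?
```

m2d[1] = [17, 17, 1]. Taking column 0 of that row yields 17.

17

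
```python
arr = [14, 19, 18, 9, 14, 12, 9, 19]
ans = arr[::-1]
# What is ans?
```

arr has length 8. The slice arr[::-1] selects indices [7, 6, 5, 4, 3, 2, 1, 0] (7->19, 6->9, 5->12, 4->14, 3->9, 2->18, 1->19, 0->14), giving [19, 9, 12, 14, 9, 18, 19, 14].

[19, 9, 12, 14, 9, 18, 19, 14]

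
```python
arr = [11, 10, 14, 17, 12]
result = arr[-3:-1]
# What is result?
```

arr has length 5. The slice arr[-3:-1] selects indices [2, 3] (2->14, 3->17), giving [14, 17].

[14, 17]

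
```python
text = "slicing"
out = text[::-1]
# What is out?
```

text has length 7. The slice text[::-1] selects indices [6, 5, 4, 3, 2, 1, 0] (6->'g', 5->'n', 4->'i', 3->'c', 2->'i', 1->'l', 0->'s'), giving 'gnicils'.

'gnicils'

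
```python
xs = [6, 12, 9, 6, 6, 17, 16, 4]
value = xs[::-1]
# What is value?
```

xs has length 8. The slice xs[::-1] selects indices [7, 6, 5, 4, 3, 2, 1, 0] (7->4, 6->16, 5->17, 4->6, 3->6, 2->9, 1->12, 0->6), giving [4, 16, 17, 6, 6, 9, 12, 6].

[4, 16, 17, 6, 6, 9, 12, 6]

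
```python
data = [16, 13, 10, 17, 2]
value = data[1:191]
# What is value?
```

data has length 5. The slice data[1:191] selects indices [1, 2, 3, 4] (1->13, 2->10, 3->17, 4->2), giving [13, 10, 17, 2].

[13, 10, 17, 2]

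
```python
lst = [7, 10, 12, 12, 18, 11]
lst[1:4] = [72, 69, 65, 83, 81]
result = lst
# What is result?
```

lst starts as [7, 10, 12, 12, 18, 11] (length 6). The slice lst[1:4] covers indices [1, 2, 3] with values [10, 12, 12]. Replacing that slice with [72, 69, 65, 83, 81] (different length) produces [7, 72, 69, 65, 83, 81, 18, 11].

[7, 72, 69, 65, 83, 81, 18, 11]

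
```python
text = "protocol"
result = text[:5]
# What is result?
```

text has length 8. The slice text[:5] selects indices [0, 1, 2, 3, 4] (0->'p', 1->'r', 2->'o', 3->'t', 4->'o'), giving 'proto'.

'proto'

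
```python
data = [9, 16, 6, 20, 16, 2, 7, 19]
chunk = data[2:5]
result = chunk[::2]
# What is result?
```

data has length 8. The slice data[2:5] selects indices [2, 3, 4] (2->6, 3->20, 4->16), giving [6, 20, 16]. So chunk = [6, 20, 16]. chunk has length 3. The slice chunk[::2] selects indices [0, 2] (0->6, 2->16), giving [6, 16].

[6, 16]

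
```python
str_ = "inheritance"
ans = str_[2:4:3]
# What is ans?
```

str_ has length 11. The slice str_[2:4:3] selects indices [2] (2->'h'), giving 'h'.

'h'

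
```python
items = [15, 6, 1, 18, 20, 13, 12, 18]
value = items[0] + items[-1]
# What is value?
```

items has length 8. items[0] = 15.
items has length 8. Negative index -1 maps to positive index 8 + (-1) = 7. items[7] = 18.
Sum: 15 + 18 = 33.

33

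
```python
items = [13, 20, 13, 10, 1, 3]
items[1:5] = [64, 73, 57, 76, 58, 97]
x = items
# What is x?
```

items starts as [13, 20, 13, 10, 1, 3] (length 6). The slice items[1:5] covers indices [1, 2, 3, 4] with values [20, 13, 10, 1]. Replacing that slice with [64, 73, 57, 76, 58, 97] (different length) produces [13, 64, 73, 57, 76, 58, 97, 3].

[13, 64, 73, 57, 76, 58, 97, 3]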